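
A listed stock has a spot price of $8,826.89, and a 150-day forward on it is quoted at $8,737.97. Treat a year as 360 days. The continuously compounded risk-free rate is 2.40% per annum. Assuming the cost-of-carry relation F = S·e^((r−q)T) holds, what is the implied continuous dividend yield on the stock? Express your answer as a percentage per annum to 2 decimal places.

4.83%

From F = S·e^((r−q)T): (r − q) = ln(F/S)/T
ln(8737.97/8826.89) = ln(0.989926) = -0.010125
(r − q) = -0.010125 / (150/360) = -0.024300
q = r − ln(F/S)/T = 0.0240 + 0.024300 = 0.048300
q = 4.83%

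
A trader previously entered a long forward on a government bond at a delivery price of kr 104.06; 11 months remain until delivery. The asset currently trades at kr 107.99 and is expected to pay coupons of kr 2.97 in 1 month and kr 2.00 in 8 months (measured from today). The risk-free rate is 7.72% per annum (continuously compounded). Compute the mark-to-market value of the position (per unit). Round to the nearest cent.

PV(remaining coupons) I = 2.97·e^(−0.0772·1/12) + 2.00·e^(−0.0772·8/12) = 4.8506
Current forward F = (S − I)·e^(rT) = (107.99 − 4.8506)·e^(0.0772·11/12) = 103.1394 × 1.073331 = 110.7027
Value (long) = (F − K)·e^(−rT) = (110.7027 − 104.06) × 0.931679 = 6.1889
Value = kr 6.19

kr 6.19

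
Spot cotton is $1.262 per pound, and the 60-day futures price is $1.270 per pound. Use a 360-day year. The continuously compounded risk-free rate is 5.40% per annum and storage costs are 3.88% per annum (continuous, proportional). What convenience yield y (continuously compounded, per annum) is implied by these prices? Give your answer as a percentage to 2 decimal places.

5.49%

F = S·e^((r+u−y)T) ⇒ (r+u−y) = ln(F/S)/T
ln(1.270/1.262) = 0.006319; /T ⇒ 0.037914
y = r + u − ln(F/S)/T = 0.0540 + 0.0388 − 0.037914 = 0.054886
y = 5.49%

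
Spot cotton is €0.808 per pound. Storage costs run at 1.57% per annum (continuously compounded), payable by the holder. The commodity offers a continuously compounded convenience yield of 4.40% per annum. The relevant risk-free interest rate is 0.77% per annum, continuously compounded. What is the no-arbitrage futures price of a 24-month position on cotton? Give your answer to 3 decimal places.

€0.775 per pound

Net carry = r + u − y = 0.0077 + 0.0157 − 0.0440 = -0.0206
F = S·e^((r+u−y)T) = 0.808 · e^(-0.0206 × 24/12) = 0.808 · e^-0.041200
= 0.808 × 0.959637 = €0.775 per pound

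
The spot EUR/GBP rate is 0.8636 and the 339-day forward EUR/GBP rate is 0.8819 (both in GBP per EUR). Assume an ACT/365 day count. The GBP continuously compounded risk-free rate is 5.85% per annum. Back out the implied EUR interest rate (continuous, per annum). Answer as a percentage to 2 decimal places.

3.59%

F = S·e^((r_GBP − r_EUR)T) ⇒ r_EUR = r_GBP − ln(F/S)/T
ln(0.8819/0.8636) = 0.020969; /(339/365) = 0.022577
r_EUR = 0.0585 − 0.022577 = 0.035923
r_EUR = 3.59%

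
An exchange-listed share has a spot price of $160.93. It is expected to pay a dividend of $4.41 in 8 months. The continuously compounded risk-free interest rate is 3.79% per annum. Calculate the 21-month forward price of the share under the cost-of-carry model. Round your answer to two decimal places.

PV(dividends) I = 4.41·e^(−0.0379·8/12)
I = 4.3000
F = (S − I)·e^(rT) = (160.93 − 4.3000) · e^(0.0379·21/12)
= 156.6300 · e^0.066325 = 156.6300 × 1.068574 = $167.37

$167.37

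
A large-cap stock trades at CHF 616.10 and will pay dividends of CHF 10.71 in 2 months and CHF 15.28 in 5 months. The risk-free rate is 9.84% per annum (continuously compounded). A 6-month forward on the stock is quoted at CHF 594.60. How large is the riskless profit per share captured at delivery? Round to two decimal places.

CHF 26.10 per share

PV(dividends) I = 10.71·e^(−0.0984·2/12) + 15.28·e^(−0.0984·5/12) = 25.2020
Fair forward F* = (S − I)·e^(rT) = (616.10 − 25.2020)·e^0.049200 = 590.8980 × 1.050430 = 620.6970
Market CHF 594.60 < fair 620.6970: forward underpriced → reverse cash-and-carry (short the stock, invest proceeds at r, pay the dividends, go long the forward).
Profit at T = |F_mkt − F*| = |594.60 − 620.6970| = CHF 26.10 per share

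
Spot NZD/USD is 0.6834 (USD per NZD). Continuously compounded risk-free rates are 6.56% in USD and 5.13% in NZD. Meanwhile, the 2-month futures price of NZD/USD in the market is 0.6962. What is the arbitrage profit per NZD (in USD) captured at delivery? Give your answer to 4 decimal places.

0.0112 per NZD (in USD)

Fair futures: F* = S·e^(carry·T), with carry = (r_USD − r_NZD) = 0.0656 − 0.0513 = 0.0143
F* = 0.6834 · e^(0.0143 × 2/12) = 0.6834 · e^0.002383 = 0.6834 × 1.002386 = 0.6850
Market 0.6962 > fair 0.6850: forward overpriced → cash-and-carry (buy spot, short the forward).
At maturity, profit = |F_mkt − F*| = |0.6962 − 0.6850| = 0.0112 per NZD (in USD)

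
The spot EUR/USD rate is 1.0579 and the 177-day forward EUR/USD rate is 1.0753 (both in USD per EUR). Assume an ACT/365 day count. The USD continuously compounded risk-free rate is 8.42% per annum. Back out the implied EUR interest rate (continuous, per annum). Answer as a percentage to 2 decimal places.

5.06%

F = S·e^((r_USD − r_EUR)T) ⇒ r_EUR = r_USD − ln(F/S)/T
ln(1.0753/1.0579) = 0.016314; /(177/365) = 0.033642
r_EUR = 0.0842 − 0.033642 = 0.050558
r_EUR = 5.06%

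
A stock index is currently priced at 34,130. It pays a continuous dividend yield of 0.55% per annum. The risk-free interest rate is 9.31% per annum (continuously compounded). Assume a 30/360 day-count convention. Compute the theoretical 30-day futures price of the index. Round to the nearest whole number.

F = S·e^((r − q)T) = 34130 · e^((0.0931 − 0.0055) × 30/360)
= 34130 · e^0.007300 = 34130 × 1.007327
F = 34,380

34,380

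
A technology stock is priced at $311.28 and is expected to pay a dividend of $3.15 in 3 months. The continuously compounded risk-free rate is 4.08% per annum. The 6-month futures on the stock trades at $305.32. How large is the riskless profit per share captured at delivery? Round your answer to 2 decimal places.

$9.19 per share

PV(dividends) I = 3.15·e^(−0.0408·3/12) = 3.1180
Fair futures F* = (S − I)·e^(rT) = (311.28 − 3.1180)·e^0.020400 = 308.1620 × 1.020610 = 314.5132
Market $305.32 < fair 314.5132: forward underpriced → reverse cash-and-carry (short the stock, invest proceeds at r, pay the dividends, go long the forward).
Profit at T = |F_mkt − F*| = |305.32 − 314.5132| = $9.19 per share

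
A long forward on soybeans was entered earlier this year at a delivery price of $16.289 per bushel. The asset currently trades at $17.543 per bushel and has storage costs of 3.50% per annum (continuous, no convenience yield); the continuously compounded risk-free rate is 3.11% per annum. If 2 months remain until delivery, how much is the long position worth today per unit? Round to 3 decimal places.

$1.441 per bushel

Current fair forward for the remaining 2 months: F = S·e^((r + u)·T), (r + u) = 0.0311 + 0.0350 = 0.0661
F = 17.543 · e^(0.0661 × 2/12) = 17.543 × 1.011078 = 17.7373
Value of long forward = (F − K)·e^(−rT) = (17.7373 − 16.289) · e^(−0.0311·2/12)
= 1.4483 × 0.994830 = 1.441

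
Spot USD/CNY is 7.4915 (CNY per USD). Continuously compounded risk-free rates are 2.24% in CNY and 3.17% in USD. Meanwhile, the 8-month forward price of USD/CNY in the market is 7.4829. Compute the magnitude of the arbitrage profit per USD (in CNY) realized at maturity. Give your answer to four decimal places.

0.0377 per USD (in CNY)

Fair forward: F* = S·e^(carry·T), with carry = (r_CNY − r_USD) = 0.0224 − 0.0317 = -0.0093
F* = 7.4915 · e^(-0.0093 × 8/12) = 7.4915 · e^-0.006200 = 7.4915 × 0.993819 = 7.4452
Market 7.4829 > fair 7.4452: forward overpriced → cash-and-carry (buy spot, short the forward).
At maturity, profit = |F_mkt − F*| = |7.4829 − 7.4452| = 0.0377 per USD (in CNY)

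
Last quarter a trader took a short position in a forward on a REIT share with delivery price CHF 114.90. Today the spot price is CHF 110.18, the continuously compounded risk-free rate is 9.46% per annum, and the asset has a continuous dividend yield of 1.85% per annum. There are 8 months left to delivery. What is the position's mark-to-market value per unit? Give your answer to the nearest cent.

-CHF 0.95

Current fair forward for the remaining 8 months: F = S·e^((r − q)·T), (r − q) = 0.0946 − 0.0185 = 0.0761
F = 110.18 · e^(0.0761 × 8/12) = 110.18 × 1.052042 = 115.9140
Value of long forward = (F − K)·e^(−rT) = (115.9140 − 114.90) · e^(−0.0946·8/12)
= 1.0140 × 0.938881 = 0.95
Short position value = −(long value) = -CHF 0.95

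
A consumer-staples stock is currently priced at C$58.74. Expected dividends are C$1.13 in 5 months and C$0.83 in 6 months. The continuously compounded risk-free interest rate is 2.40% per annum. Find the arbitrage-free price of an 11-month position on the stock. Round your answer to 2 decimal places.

C$58.06

PV(dividends) I = 1.13·e^(−0.0240·5/12) + 0.83·e^(−0.0240·6/12)
I = 1.1188 + 0.8201 = 1.9389
F = (S − I)·e^(rT) = (58.74 − 1.9389) · e^(0.0240·11/12)
= 56.8011 · e^0.022000 = 56.8011 × 1.022244 = C$58.06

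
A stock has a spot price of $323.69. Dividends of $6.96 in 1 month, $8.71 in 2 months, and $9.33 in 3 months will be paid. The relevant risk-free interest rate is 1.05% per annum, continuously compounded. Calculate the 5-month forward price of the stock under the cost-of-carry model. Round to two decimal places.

PV(dividends) I = 6.96·e^(−0.0105·1/12) + 8.71·e^(−0.0105·2/12) + 9.33·e^(−0.0105·3/12)
I = 6.9539 + 8.6948 + 9.3055 = 24.9542
F = (S − I)·e^(rT) = (323.69 − 24.9542) · e^(0.0105·5/12)
= 298.7358 · e^0.004375 = 298.7358 × 1.004385 = $300.05

$300.05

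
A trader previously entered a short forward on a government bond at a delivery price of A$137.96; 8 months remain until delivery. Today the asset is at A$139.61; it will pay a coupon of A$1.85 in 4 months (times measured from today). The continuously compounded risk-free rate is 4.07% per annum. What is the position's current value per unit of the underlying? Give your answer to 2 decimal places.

PV(remaining coupons) I = 1.85·e^(−0.0407·4/12) = 1.8251
Current forward F = (S − I)·e^(rT) = (139.61 − 1.8251)·e^(0.0407·8/12) = 137.7849 × 1.027505 = 141.5747
Value (long) = (F − K)·e^(−rT) = (141.5747 − 137.96) × 0.973231 = 3.5179
Short position value = −(long value) = -A$3.52

-A$3.52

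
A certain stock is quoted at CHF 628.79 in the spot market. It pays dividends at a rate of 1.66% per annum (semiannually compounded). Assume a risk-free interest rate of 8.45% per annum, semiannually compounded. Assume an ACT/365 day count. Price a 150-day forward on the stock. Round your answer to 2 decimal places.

CHF 646.14

F = S · (1+r/2)^(2T) / (1+q/2)^(2T)
= 628.79 × 1.034598 / 1.006817 = 628.79 × 1.027593
F = CHF 646.14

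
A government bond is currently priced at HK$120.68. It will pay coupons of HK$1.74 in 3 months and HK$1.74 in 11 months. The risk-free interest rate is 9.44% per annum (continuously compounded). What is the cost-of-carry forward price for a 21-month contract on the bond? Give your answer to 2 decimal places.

PV(coupons) I = 1.74·e^(−0.0944·3/12) + 1.74·e^(−0.0944·11/12)
I = 1.6994 + 1.5958 = 3.2952
F = (S − I)·e^(rT) = (120.68 − 3.2952) · e^(0.0944·21/12)
= 117.3848 · e^0.165200 = 117.3848 × 1.179629 = HK$138.47

HK$138.47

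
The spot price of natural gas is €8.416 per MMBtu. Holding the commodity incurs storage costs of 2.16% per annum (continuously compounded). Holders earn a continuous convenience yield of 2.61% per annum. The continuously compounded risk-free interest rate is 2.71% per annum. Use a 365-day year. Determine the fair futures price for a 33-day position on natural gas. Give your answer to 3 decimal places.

€8.433 per MMBtu

Net carry = r + u − y = 0.0271 + 0.0216 − 0.0261 = 0.0226
F = S·e^((r+u−y)T) = 8.416 · e^(0.0226 × 33/365) = 8.416 · e^0.002043
= 8.416 × 1.002045 = €8.433 per MMBtu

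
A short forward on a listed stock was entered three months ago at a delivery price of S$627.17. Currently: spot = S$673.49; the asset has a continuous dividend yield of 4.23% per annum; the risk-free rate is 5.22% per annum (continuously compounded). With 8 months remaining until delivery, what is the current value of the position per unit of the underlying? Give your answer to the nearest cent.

-S$49.04

Current fair forward for the remaining 8 months: F = S·e^((r − q)·T), (r − q) = 0.0522 − 0.0423 = 0.0099
F = 673.49 · e^(0.0099 × 8/12) = 673.49 × 1.006622 = 677.9499
Value of long forward = (F − K)·e^(−rT) = (677.9499 − 627.17) · e^(−0.0522·8/12)
= 50.7799 × 0.965799 = 49.04
Short position value = −(long value) = -S$49.04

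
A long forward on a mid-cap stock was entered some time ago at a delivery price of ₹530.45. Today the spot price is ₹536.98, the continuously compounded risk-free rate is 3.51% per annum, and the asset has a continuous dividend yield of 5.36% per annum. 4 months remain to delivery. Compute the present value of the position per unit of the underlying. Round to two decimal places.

₹3.19

Current fair forward for the remaining 4 months: F = S·e^((r − q)·T), (r − q) = 0.0351 − 0.0536 = -0.0185
F = 536.98 · e^(-0.0185 × 4/12) = 536.98 × 0.993852 = 533.6786
Value of long forward = (F − K)·e^(−rT) = (533.6786 − 530.45) · e^(−0.0351·4/12)
= 3.2286 × 0.988368 = 3.19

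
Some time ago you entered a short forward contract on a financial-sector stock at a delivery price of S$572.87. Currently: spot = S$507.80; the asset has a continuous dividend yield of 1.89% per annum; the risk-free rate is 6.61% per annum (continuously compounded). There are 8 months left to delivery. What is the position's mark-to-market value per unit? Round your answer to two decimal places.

S$46.73

Current fair forward for the remaining 8 months: F = S·e^((r − q)·T), (r − q) = 0.0661 − 0.0189 = 0.0472
F = 507.80 · e^(0.0472 × 8/12) = 507.80 × 1.031967 = 524.0328
Value of long forward = (F − K)·e^(−rT) = (524.0328 − 572.87) · e^(−0.0661·8/12)
= -48.8372 × 0.956890 = -46.73
Short position value = −(long value) = S$46.73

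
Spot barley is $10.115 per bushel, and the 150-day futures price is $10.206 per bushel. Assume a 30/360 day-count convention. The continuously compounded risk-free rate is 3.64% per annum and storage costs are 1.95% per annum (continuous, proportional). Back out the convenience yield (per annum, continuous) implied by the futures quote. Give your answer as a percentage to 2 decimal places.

3.44%

F = S·e^((r+u−y)T) ⇒ (r+u−y) = ln(F/S)/T
ln(10.206/10.115) = 0.008956; /T ⇒ 0.021494
y = r + u − ln(F/S)/T = 0.0364 + 0.0195 − 0.021494 = 0.034406
y = 3.44%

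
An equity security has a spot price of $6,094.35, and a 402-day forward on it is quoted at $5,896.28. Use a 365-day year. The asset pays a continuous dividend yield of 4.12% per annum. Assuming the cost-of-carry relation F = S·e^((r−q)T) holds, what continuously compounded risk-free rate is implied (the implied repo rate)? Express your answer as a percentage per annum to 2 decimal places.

1.12%

From F = S·e^((r−q)T): (r − q) = ln(F/S)/T
ln(5896.28/6094.35) = ln(0.967499) = -0.033041
(r − q) = -0.033041 / (402/365) = -0.030000
r = ln(F/S)/T + q = -0.030000 + 0.0412 = 0.011200
r = 1.12%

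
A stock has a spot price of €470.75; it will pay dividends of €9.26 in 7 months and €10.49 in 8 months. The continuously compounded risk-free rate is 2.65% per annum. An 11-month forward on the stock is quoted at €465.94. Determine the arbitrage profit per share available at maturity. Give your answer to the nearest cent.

€3.52 per share

PV(dividends) I = 9.26·e^(−0.0265·7/12) + 10.49·e^(−0.0265·8/12) = 19.4243
Fair forward F* = (S − I)·e^(rT) = (470.75 − 19.4243)·e^0.024292 = 451.3257 × 1.024589 = 462.4233
Market €465.94 > fair 462.4233: forward overpriced → cash-and-carry (borrow at r, buy the stock and collect the dividends, short the forward).
Profit at T = |F_mkt − F*| = |465.94 − 462.4233| = €3.52 per share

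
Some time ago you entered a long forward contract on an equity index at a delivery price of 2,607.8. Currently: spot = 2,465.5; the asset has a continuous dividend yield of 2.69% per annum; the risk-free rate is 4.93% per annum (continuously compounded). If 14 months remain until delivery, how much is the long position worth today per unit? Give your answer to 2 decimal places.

Current fair forward for the remaining 14 months: F = S·e^((r − q)·T), (r − q) = 0.0493 − 0.0269 = 0.0224
F = 2465.5 · e^(0.0224 × 14/12) = 2465.5 × 1.02647780 = 2530.7810
Value of long forward = (F − K)·e^(−rT) = (2530.7810 − 2607.8) · e^(−0.0493·14/12)
= -77.0190 × 0.94410616 = -72.71

-72.71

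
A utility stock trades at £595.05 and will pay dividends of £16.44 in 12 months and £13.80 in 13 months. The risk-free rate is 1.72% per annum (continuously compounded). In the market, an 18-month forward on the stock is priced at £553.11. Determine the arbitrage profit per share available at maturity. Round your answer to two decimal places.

PV(dividends) I = 16.44·e^(−0.0172·12/12) + 13.80·e^(−0.0172·13/12) = 29.7049
Fair forward F* = (S − I)·e^(rT) = (595.05 − 29.7049)·e^0.025800 = 565.3451 × 1.026136 = 580.1210
Market £553.11 < fair 580.1210: forward underpriced → reverse cash-and-carry (short the stock, invest proceeds at r, pay the dividends, go long the forward).
Profit at T = |F_mkt − F*| = |553.11 − 580.1210| = £27.01 per share

£27.01 per share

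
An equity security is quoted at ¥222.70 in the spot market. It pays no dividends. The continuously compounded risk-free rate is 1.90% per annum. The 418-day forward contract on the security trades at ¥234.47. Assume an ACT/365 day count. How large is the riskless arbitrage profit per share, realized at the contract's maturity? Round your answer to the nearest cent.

Fair forward: F* = S·e^(carry·T), with carry = r = 0.0190
F* = 222.70 · e^(0.0190 × 418/365) = 222.70 · e^0.021759 = 222.70 × 1.021997 = ¥227.5987
Market ¥234.47 > fair ¥227.5987: forward overpriced → cash-and-carry (buy spot, short the forward).
At maturity, profit = |F_mkt − F*| = |234.47 − 227.5987| = ¥6.87 per share

¥6.87 per share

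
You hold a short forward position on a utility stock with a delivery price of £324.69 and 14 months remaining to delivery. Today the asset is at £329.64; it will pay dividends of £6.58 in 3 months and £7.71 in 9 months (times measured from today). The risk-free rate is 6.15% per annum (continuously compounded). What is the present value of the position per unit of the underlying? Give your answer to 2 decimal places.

PV(remaining dividends) I = 6.58·e^(−0.0615·3/12) + 7.71·e^(−0.0615·9/12) = 13.8421
Current forward F = (S − I)·e^(rT) = (329.64 − 13.8421)·e^(0.0615·14/12) = 315.7979 × 1.074387 = 339.2892
Value (long) = (F − K)·e^(−rT) = (339.2892 − 324.69) × 0.930764 = 13.5884
Short position value = −(long value) = -£13.59

-£13.59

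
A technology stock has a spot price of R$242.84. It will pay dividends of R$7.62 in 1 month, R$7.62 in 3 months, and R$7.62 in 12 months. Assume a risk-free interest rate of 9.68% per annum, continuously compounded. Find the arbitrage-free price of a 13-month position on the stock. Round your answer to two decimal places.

R$245.35

PV(dividends) I = 7.62·e^(−0.0968·1/12) + 7.62·e^(−0.0968·3/12) + 7.62·e^(−0.0968·12/12)
I = 7.5588 + 7.4378 + 6.9170 = 21.9136
F = (S − I)·e^(rT) = (242.84 − 21.9136) · e^(0.0968·13/12)
= 220.9264 · e^0.104867 = 220.9264 × 1.110563 = R$245.35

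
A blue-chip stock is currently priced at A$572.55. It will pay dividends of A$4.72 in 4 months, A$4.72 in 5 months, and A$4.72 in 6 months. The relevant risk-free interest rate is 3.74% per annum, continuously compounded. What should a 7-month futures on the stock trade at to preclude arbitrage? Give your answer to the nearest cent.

PV(dividends) I = 4.72·e^(−0.0374·4/12) + 4.72·e^(−0.0374·5/12) + 4.72·e^(−0.0374·6/12)
I = 4.6615 + 4.6470 + 4.6326 = 13.9411
F = (S − I)·e^(rT) = (572.55 − 13.9411) · e^(0.0374·7/12)
= 558.6089 · e^0.021817 = 558.6089 × 1.022057 = A$570.93

A$570.93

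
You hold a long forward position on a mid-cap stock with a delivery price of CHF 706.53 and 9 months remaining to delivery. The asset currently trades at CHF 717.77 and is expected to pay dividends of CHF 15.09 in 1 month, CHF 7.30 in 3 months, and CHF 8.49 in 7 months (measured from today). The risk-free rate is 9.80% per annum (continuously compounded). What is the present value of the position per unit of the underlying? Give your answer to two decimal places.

CHF 31.20

PV(remaining dividends) I = 15.09·e^(−0.0980·1/12) + 7.30·e^(−0.0980·3/12) + 8.49·e^(−0.0980·7/12) = 30.1089
Current forward F = (S − I)·e^(rT) = (717.77 − 30.1089)·e^(0.0980·9/12) = 687.6611 × 1.076269 = 740.1083
Value (long) = (F − K)·e^(−rT) = (740.1083 − 706.53) × 0.929136 = 31.1988
Value = CHF 31.20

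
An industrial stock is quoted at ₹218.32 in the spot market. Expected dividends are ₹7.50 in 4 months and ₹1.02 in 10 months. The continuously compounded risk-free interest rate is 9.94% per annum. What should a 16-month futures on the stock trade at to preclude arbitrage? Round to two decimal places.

PV(dividends) I = 7.50·e^(−0.0994·4/12) + 1.02·e^(−0.0994·10/12)
I = 7.2556 + 0.9389 = 8.1945
F = (S − I)·e^(rT) = (218.32 − 8.1945) · e^(0.0994·16/12)
= 210.1255 · e^0.132533 = 210.1255 × 1.141717 = ₹239.90

₹239.90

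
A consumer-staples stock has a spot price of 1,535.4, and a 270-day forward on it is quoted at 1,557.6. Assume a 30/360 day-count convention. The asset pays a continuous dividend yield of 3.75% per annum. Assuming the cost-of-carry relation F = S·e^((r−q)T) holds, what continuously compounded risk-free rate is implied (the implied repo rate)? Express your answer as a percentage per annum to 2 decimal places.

From F = S·e^((r−q)T): (r − q) = ln(F/S)/T
ln(1557.6/1535.4) = ln(1.014459) = 0.014355
(r − q) = 0.014355 / (270/360) = 0.019140
r = ln(F/S)/T + q = 0.019140 + 0.0375 = 0.056640
r = 5.66%

5.66%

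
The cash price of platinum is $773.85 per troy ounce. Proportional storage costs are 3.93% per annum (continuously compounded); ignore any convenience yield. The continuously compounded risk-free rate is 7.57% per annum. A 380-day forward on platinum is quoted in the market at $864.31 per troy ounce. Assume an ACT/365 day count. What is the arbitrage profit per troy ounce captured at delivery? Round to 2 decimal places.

Fair forward: F* = S·e^(carry·T), with carry = (r + u) = 0.0757 + 0.0393 = 0.1150
F* = 773.85 · e^(0.1150 × 380/365) = 773.85 · e^0.119726 = 773.85 × 1.127188 = $872.2744
Market $864.31 < fair $872.2744: forward underpriced → reverse cash-and-carry (short spot, go long the forward).
At maturity, profit = |F_mkt − F*| = |864.31 − 872.2744| = $7.96 per troy ounce

$7.96 per troy ounce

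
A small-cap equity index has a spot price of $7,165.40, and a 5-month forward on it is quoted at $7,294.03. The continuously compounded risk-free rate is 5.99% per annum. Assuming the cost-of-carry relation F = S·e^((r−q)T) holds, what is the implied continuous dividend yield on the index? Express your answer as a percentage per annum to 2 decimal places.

From F = S·e^((r−q)T): (r − q) = ln(F/S)/T
ln(7294.03/7165.40) = ln(1.017952) = 0.017793
(r − q) = 0.017793 / (5/12) = 0.042703
q = r − ln(F/S)/T = 0.0599 − 0.042703 = 0.017197
q = 1.72%

1.72%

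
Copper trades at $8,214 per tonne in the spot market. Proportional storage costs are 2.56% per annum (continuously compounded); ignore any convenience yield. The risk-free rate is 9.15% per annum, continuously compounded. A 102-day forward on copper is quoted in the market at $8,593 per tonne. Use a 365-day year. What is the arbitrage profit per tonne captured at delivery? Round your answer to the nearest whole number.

Fair forward: F* = S·e^(carry·T), with carry = (r + u) = 0.0915 + 0.0256 = 0.1171
F* = 8214 · e^(0.1171 × 102/365) = 8214 · e^0.032724 = 8214 × 1.033265 = $8487.2387
Market $8593 > fair $8487.2387: forward overpriced → cash-and-carry (buy spot, short the forward).
At maturity, profit = |F_mkt − F*| = |8593 − 8487.2387| = $106 per tonne

$106 per tonne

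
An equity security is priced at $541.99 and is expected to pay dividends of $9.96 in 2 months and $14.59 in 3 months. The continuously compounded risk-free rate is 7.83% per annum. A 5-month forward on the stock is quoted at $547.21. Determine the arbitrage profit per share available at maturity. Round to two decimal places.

$12.18 per share

PV(dividends) I = 9.96·e^(−0.0783·2/12) + 14.59·e^(−0.0783·3/12) = 24.1380
Fair forward F* = (S − I)·e^(rT) = (541.99 − 24.1380)·e^0.032625 = 517.8520 × 1.033163 = 535.0255
Market $547.21 > fair 535.0255: forward overpriced → cash-and-carry (borrow at r, buy the stock and collect the dividends, short the forward).
Profit at T = |F_mkt − F*| = |547.21 − 535.0255| = $12.18 per share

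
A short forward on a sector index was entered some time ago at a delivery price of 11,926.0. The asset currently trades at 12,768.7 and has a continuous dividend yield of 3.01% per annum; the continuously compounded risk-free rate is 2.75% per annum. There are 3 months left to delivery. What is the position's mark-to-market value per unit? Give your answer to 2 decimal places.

-828.69

Current fair forward for the remaining 3 months: F = S·e^((r − q)·T), (r − q) = 0.0275 − 0.0301 = -0.0026
F = 12768.7 · e^(-0.0026 × 3/12) = 12768.7 × 0.99935021 = 12760.4030
Value of long forward = (F − K)·e^(−rT) = (12760.4030 − 11926.0) · e^(−0.0275·3/12)
= 834.4030 × 0.99314858 = 828.69
Short position value = −(long value) = -828.69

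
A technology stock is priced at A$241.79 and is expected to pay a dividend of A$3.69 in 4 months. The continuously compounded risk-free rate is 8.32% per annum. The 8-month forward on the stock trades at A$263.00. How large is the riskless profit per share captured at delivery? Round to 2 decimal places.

PV(dividends) I = 3.69·e^(−0.0832·4/12) = 3.5891
Fair forward F* = (S − I)·e^(rT) = (241.79 − 3.5891)·e^0.055467 = 238.2009 × 1.057034 = 251.7865
Market A$263.00 > fair 251.7865: forward overpriced → cash-and-carry (borrow at r, buy the stock and collect the dividends, short the forward).
Profit at T = |F_mkt − F*| = |263.00 − 251.7865| = A$11.21 per share

A$11.21 per share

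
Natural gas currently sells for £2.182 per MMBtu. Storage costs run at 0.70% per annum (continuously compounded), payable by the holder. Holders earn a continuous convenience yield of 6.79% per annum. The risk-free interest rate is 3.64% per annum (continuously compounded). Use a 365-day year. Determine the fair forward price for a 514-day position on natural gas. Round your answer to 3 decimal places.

£2.108 per MMBtu

Net carry = r + u − y = 0.0364 + 0.0070 − 0.0679 = -0.0245
F = S·e^((r+u−y)T) = 2.182 · e^(-0.0245 × 514/365) = 2.182 · e^-0.034501
= 2.182 × 0.966087 = £2.108 per MMBtu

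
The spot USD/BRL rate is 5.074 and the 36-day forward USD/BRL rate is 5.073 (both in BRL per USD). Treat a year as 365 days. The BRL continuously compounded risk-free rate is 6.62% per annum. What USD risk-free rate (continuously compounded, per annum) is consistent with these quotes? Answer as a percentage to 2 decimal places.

F = S·e^((r_BRL − r_USD)T) ⇒ r_USD = r_BRL − ln(F/S)/T
ln(5.073/5.074) = -0.000197; /(36/365) = -0.001997
r_USD = 0.0662 + 0.001997 = 0.068197
r_USD = 6.82%

6.82%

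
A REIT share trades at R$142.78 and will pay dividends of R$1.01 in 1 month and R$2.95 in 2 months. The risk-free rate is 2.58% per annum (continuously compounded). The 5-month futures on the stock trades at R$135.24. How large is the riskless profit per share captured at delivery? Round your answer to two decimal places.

PV(dividends) I = 1.01·e^(−0.0258·1/12) + 2.95·e^(−0.0258·2/12) = 3.9452
Fair futures F* = (S − I)·e^(rT) = (142.78 − 3.9452)·e^0.010750 = 138.8348 × 1.010808 = 140.3353
Market R$135.24 < fair 140.3353: forward underpriced → reverse cash-and-carry (short the stock, invest proceeds at r, pay the dividends, go long the forward).
Profit at T = |F_mkt − F*| = |135.24 − 140.3353| = R$5.10 per share

R$5.10 per share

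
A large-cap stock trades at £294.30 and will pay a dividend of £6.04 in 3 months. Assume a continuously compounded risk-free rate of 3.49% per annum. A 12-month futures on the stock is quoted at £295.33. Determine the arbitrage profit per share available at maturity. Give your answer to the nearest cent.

PV(dividends) I = 6.04·e^(−0.0349·3/12) = 5.9875
Fair futures F* = (S − I)·e^(rT) = (294.30 − 5.9875)·e^0.034900 = 288.3125 × 1.035516 = 298.5522
Market £295.33 < fair 298.5522: forward underpriced → reverse cash-and-carry (short the stock, invest proceeds at r, pay the dividends, go long the forward).
Profit at T = |F_mkt − F*| = |295.33 − 298.5522| = £3.22 per share

£3.22 per share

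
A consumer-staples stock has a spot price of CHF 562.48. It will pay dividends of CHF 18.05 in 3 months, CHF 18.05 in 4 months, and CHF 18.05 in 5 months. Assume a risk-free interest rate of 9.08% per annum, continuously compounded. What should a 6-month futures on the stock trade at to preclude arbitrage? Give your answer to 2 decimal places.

CHF 533.63

PV(dividends) I = 18.05·e^(−0.0908·3/12) + 18.05·e^(−0.0908·4/12) + 18.05·e^(−0.0908·5/12)
I = 17.6449 + 17.5119 + 17.3799 = 52.5367
F = (S − I)·e^(rT) = (562.48 − 52.5367) · e^(0.0908·6/12)
= 509.9433 · e^0.045400 = 509.9433 × 1.046446 = CHF 533.63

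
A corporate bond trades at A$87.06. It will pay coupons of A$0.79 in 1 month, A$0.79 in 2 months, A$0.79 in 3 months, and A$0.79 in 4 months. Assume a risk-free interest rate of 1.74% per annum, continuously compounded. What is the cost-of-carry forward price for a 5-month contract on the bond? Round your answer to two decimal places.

PV(coupons) I = 0.79·e^(−0.0174·1/12) + 0.79·e^(−0.0174·2/12) + 0.79·e^(−0.0174·3/12) + 0.79·e^(−0.0174·4/12)
I = 0.7889 + 0.7877 + 0.7866 + 0.7854 = 3.1486
F = (S − I)·e^(rT) = (87.06 − 3.1486) · e^(0.0174·5/12)
= 83.9114 · e^0.007250 = 83.9114 × 1.007276 = A$84.52

A$84.52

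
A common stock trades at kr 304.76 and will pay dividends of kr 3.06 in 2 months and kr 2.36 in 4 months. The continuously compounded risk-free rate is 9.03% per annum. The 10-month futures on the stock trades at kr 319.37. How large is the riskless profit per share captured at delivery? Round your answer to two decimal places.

kr 3.49 per share

PV(dividends) I = 3.06·e^(−0.0903·2/12) + 2.36·e^(−0.0903·4/12) = 5.3043
Fair futures F* = (S − I)·e^(rT) = (304.76 − 5.3043)·e^0.075250 = 299.4557 × 1.078154 = 322.8594
Market kr 319.37 < fair 322.8594: forward underpriced → reverse cash-and-carry (short the stock, invest proceeds at r, pay the dividends, go long the forward).
Profit at T = |F_mkt − F*| = |319.37 − 322.8594| = kr 3.49 per share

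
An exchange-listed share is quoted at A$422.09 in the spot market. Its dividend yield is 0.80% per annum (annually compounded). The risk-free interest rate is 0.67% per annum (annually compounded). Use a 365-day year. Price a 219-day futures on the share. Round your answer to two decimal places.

F = S · (1+r)^T / (1+q)^T
= 422.09 × 1.004015 / 1.004792 = 422.09 × 0.999227
F = A$421.76

A$421.76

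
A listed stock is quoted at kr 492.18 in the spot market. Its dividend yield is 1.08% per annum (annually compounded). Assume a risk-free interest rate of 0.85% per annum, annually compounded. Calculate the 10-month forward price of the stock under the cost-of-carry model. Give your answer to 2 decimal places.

F = S · (1+r)^T / (1+q)^T
= 492.18 × 1.007078 / 1.008992 = 492.18 × 0.998103
F = kr 491.25

kr 491.25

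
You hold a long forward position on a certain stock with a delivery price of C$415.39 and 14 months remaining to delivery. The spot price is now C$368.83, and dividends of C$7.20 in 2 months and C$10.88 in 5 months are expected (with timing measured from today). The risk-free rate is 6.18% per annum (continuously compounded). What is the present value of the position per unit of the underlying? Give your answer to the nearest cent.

PV(remaining dividends) I = 7.20·e^(−0.0618·2/12) + 10.88·e^(−0.0618·5/12) = 17.7296
Current forward F = (S − I)·e^(rT) = (368.83 − 17.7296)·e^(0.0618·14/12) = 351.1004 × 1.074763 = 377.3497
Value (long) = (F − K)·e^(−rT) = (377.3497 − 415.39) × 0.930438 = -35.3941
Value = -C$35.39

-C$35.39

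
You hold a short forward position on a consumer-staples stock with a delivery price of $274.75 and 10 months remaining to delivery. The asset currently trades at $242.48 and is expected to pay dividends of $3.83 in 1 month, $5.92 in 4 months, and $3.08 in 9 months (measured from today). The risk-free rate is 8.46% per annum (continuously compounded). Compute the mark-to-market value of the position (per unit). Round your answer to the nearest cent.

$26.02

PV(remaining dividends) I = 3.83·e^(−0.0846·1/12) + 5.92·e^(−0.0846·4/12) + 3.08·e^(−0.0846·9/12) = 12.4491
Current forward F = (S − I)·e^(rT) = (242.48 − 12.4491)·e^(0.0846·10/12) = 230.0309 × 1.073045 = 246.8335
Value (long) = (F − K)·e^(−rT) = (246.8335 − 274.75) × 0.931928 = -26.0162
Short position value = −(long value) = $26.02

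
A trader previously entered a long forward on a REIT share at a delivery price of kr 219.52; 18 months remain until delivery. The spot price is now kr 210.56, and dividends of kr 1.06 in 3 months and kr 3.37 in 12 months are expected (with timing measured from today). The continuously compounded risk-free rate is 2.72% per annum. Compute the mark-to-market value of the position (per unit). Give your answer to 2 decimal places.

-kr 4.52

PV(remaining dividends) I = 1.06·e^(−0.0272·3/12) + 3.37·e^(−0.0272·12/12) = 4.3324
Current forward F = (S − I)·e^(rT) = (210.56 − 4.3324)·e^(0.0272·18/12) = 206.2276 × 1.041644 = 214.8157
Value (long) = (F − K)·e^(−rT) = (214.8157 − 219.52) × 0.960021 = -4.5162
Value = -kr 4.52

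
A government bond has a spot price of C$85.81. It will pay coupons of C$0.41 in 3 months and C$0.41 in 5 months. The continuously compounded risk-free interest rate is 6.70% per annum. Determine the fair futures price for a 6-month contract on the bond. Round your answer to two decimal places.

PV(coupons) I = 0.41·e^(−0.0670·3/12) + 0.41·e^(−0.0670·5/12)
I = 0.4032 + 0.3987 = 0.8019
F = (S − I)·e^(rT) = (85.81 − 0.8019) · e^(0.0670·6/12)
= 85.0081 · e^0.033500 = 85.0081 × 1.034067 = C$87.90

C$87.90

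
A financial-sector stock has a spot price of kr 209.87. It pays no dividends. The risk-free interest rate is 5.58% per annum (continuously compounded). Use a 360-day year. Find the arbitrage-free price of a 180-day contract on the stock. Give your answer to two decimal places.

kr 215.81

F = S·e^(rT) = 209.87 · e^(0.0558 × 180/360)
= 209.87 · e^0.027900 = 209.87 × 1.028293
F = kr 215.81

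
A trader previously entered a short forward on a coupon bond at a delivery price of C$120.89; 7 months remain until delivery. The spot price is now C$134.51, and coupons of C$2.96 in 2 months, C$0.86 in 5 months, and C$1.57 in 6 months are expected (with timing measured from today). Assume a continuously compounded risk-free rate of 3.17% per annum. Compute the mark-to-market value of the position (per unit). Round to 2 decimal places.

PV(remaining coupons) I = 2.96·e^(−0.0317·2/12) + 0.86·e^(−0.0317·5/12) + 1.57·e^(−0.0317·6/12) = 5.3384
Current forward F = (S − I)·e^(rT) = (134.51 − 5.3384)·e^(0.0317·7/12) = 129.1716 × 1.018664 = 131.5825
Value (long) = (F − K)·e^(−rT) = (131.5825 − 120.89) × 0.981678 = 10.4966
Short position value = −(long value) = -C$10.50

-C$10.50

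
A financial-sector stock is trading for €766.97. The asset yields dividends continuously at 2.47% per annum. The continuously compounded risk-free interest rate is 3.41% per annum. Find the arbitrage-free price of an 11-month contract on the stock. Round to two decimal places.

€773.61

F = S·e^((r − q)T) = 766.97 · e^((0.0341 − 0.0247) × 11/12)
= 766.97 · e^0.008617 = 766.97 × 1.008654
F = €773.61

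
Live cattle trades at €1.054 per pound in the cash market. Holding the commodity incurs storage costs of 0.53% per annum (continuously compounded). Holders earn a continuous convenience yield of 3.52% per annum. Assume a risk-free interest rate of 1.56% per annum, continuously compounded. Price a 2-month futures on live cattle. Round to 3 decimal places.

€1.051 per pound

Net carry = r + u − y = 0.0156 + 0.0053 − 0.0352 = -0.0143
F = S·e^((r+u−y)T) = 1.054 · e^(-0.0143 × 2/12) = 1.054 · e^-0.002383
= 1.054 × 0.997620 = €1.051 per pound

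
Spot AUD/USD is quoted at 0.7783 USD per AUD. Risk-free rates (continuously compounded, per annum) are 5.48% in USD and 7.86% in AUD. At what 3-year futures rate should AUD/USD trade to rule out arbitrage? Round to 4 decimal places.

0.7247

F = S·e^((r_USD − r_AUD)T) = 0.7783 · e^((0.0548 − 0.0786) × 3)
= 0.7783 · e^-0.071400 = 0.7783 × 0.931089
F = 0.7247 USD per AUD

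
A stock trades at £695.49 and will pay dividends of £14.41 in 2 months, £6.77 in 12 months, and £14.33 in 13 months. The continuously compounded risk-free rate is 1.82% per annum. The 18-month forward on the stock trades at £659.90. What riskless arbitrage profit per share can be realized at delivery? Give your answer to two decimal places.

PV(dividends) I = 14.41·e^(−0.0182·2/12) + 6.77·e^(−0.0182·12/12) + 14.33·e^(−0.0182·13/12) = 35.0645
Fair forward F* = (S − I)·e^(rT) = (695.49 − 35.0645)·e^0.027300 = 660.4255 × 1.027676 = 678.7034
Market £659.90 < fair 678.7034: forward underpriced → reverse cash-and-carry (short the stock, invest proceeds at r, pay the dividends, go long the forward).
Profit at T = |F_mkt − F*| = |659.90 − 678.7034| = £18.80 per share

£18.80 per share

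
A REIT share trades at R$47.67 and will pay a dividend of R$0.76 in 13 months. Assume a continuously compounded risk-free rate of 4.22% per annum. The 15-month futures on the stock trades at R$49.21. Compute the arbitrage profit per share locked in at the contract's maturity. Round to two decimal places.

PV(dividends) I = 0.76·e^(−0.0422·13/12) = 0.7260
Fair futures F* = (S − I)·e^(rT) = (47.67 − 0.7260)·e^0.052750 = 46.9440 × 1.054166 = 49.4868
Market R$49.21 < fair 49.4868: forward underpriced → reverse cash-and-carry (short the stock, invest proceeds at r, pay the dividends, go long the forward).
Profit at T = |F_mkt − F*| = |49.21 − 49.4868| = R$0.28 per share

R$0.28 per share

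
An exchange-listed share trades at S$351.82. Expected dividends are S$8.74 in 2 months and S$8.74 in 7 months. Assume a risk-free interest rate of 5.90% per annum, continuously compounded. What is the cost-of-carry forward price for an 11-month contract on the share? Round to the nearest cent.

PV(dividends) I = 8.74·e^(−0.0590·2/12) + 8.74·e^(−0.0590·7/12)
I = 8.6545 + 8.4443 = 17.0988
F = (S − I)·e^(rT) = (351.82 − 17.0988) · e^(0.0590·11/12)
= 334.7212 · e^0.054083 = 334.7212 × 1.055572 = S$353.32

S$353.32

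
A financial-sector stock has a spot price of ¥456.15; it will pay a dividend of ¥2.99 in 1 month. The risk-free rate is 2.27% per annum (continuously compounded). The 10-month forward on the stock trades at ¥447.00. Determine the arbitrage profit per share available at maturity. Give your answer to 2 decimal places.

¥14.82 per share

PV(dividends) I = 2.99·e^(−0.0227·1/12) = 2.9843
Fair forward F* = (S − I)·e^(rT) = (456.15 − 2.9843)·e^0.018917 = 453.1657 × 1.019097 = 461.8198
Market ¥447.00 < fair 461.8198: forward underpriced → reverse cash-and-carry (short the stock, invest proceeds at r, pay the dividends, go long the forward).
Profit at T = |F_mkt − F*| = |447.00 − 461.8198| = ¥14.82 per share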